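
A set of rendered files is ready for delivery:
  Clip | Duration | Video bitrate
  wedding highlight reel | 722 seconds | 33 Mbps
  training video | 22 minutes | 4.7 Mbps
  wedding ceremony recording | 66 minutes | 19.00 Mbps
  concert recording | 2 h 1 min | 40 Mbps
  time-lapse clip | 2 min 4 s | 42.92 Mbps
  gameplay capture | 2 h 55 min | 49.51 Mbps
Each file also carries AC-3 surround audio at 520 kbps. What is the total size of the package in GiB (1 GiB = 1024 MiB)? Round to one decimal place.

Audio: 520 kbps = 0.520 Mbps.
wedding highlight reel: 33.520 Mbps × 722 s = 24201.4 Mb
training video: 5.220 Mbps × 1320 s = 6890.4 Mb
wedding ceremony recording: 19.520 Mbps × 3960 s = 77299.2 Mb
concert recording: 40.520 Mbps × 7260 s = 294175.2 Mb
time-lapse clip: 43.440 Mbps × 124 s = 5386.6 Mb
gameplay capture: 50.030 Mbps × 10500 s = 525315.0 Mb
Total: 933267.8 Mb = 116658.5 MB.
= 108.6 GiB.

108.6 GiB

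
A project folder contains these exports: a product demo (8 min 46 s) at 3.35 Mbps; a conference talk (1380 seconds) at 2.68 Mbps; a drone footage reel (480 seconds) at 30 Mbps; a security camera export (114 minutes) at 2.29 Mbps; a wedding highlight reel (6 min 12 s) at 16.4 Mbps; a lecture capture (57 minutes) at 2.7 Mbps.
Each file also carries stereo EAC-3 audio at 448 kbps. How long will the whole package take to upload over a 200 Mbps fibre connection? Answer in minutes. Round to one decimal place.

4.7 minutes

Audio: 448 kbps = 0.448 Mbps.
product demo: 3.798 Mbps × 526 s = 1997.7 Mb
conference talk: 3.128 Mbps × 1380 s = 4316.6 Mb
drone footage reel: 30.448 Mbps × 480 s = 14615.0 Mb
security camera export: 2.738 Mbps × 6840 s = 18727.9 Mb
wedding highlight reel: 16.848 Mbps × 372 s = 6267.5 Mb
lecture capture: 3.148 Mbps × 3420 s = 10766.2 Mb
Total: 56691.0 Mb = 7086.4 MB.
At 200 Mbps: 56691.0 / 200 = 283 s ≈ 4.72 minutes.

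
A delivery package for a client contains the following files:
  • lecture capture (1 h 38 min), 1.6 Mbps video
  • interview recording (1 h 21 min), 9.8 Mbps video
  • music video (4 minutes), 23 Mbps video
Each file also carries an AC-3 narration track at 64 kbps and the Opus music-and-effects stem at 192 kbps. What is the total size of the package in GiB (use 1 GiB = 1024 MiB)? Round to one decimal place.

7.6 GiB

Audio total: 64 + 192 = 256 kbps = 0.256 Mbps.
lecture capture: 1.856 Mbps × 5880 s = 10913.3 Mb
interview recording: 10.056 Mbps × 4860 s = 48872.2 Mb
music video: 23.256 Mbps × 240 s = 5581.4 Mb
Total: 65366.9 Mb = 8170.9 MB.
= 7.610 GiB.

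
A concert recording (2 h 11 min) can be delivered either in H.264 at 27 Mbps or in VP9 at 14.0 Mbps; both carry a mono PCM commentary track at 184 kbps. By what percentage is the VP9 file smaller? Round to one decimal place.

47.8%

2 h 11 min = 131 min = 7860 s
Audio: 184 kbps = 0.184 Mbps.
H.264: 27.184 Mbps × 7860 s = 213666.2 Mb = 24.874 GiB.
VP9: 14.184 Mbps × 7860 s = 111486.2 Mb = 12.979 GiB.
Reduction: (1 − 12.979/24.874) × 100 = 47.82%.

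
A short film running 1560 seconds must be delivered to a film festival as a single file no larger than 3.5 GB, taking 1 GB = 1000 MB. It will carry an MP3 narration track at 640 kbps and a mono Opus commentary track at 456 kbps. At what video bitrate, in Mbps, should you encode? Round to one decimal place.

Budget: 3.5 GB = 28000.0 Mb.
Total bitrate budget: 28000.0 Mb / 1560 s = 17.949 Mbps.
Audio total: 640 + 456 = 1096 kbps = 1.096 Mbps.
Video: 17.949 − 1.096 = 16.853 Mbps.

16.9 Mbps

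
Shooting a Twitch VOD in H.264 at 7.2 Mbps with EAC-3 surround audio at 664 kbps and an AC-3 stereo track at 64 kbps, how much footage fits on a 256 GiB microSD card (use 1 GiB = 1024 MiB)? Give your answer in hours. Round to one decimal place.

Audio total: 664 + 64 = 728 kbps = 0.728 Mbps.
Total bitrate: 7.2 + 0.728 = 7.928 Mbps.
Capacity: 256 GiB = 2,199,023 Mb.
Recording time: 2,199,023 / 7.928 = 277,374 s ≈ 77.0 hours.

77.0 hours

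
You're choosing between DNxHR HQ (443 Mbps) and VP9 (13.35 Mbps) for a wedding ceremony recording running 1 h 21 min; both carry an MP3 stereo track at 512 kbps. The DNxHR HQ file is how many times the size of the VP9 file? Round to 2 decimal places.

31.99

1 h 21 min = 81 min = 4860 s
Audio: 512 kbps = 0.512 Mbps.
DNxHR HQ: 443.512 Mbps × 4860 s = 2155468.3 Mb = 250.930 GiB.
VP9: 13.862 Mbps × 4860 s = 67369.3 Mb = 7.843 GiB.
Ratio: 250.930 / 7.843 = 31.995.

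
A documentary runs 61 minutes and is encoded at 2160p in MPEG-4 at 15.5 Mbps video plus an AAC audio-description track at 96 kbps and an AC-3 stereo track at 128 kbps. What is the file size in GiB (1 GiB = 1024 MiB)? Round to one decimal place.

6.7 GiB

61 min = 3660 s
Audio total: 96 + 128 = 224 kbps = 0.224 Mbps.
Total bitrate: 15.5 + 0.224 = 15.724 Mbps.
Stream data: 15.724 Mbps × 3660 s = 57549.8 Mb.
57,550 Mb = 7,193,730,000 bytes ÷ 1,073,741,824 = 6.700 GiB.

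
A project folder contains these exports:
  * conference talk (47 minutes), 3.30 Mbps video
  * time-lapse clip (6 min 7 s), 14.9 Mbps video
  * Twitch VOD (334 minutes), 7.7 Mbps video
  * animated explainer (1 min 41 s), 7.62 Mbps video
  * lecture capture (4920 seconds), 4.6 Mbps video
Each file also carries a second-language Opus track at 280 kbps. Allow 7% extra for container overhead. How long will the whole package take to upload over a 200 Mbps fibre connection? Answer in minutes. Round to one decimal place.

Audio: 280 kbps = 0.280 Mbps.
conference talk: 3.580 Mbps × 2820 s × 1.07 = 10802.3 Mb
time-lapse clip: 15.180 Mbps × 367 s × 1.07 = 5961.0 Mb
Twitch VOD: 7.980 Mbps × 20040 s × 1.07 = 171113.5 Mb
animated explainer: 7.900 Mbps × 101 s × 1.07 = 853.8 Mb
lecture capture: 4.880 Mbps × 4920 s × 1.07 = 25690.3 Mb
Total: 214420.9 Mb = 26802.6 MB.
At 200 Mbps: 214420.9 / 200 = 1072 s ≈ 17.9 minutes.

17.9 minutes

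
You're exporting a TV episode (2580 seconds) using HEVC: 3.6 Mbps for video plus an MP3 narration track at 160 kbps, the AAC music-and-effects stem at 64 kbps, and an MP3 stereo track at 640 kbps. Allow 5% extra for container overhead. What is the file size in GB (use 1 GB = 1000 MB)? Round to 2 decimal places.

1.51 GB

Audio total: 160 + 64 + 640 = 864 kbps = 0.864 Mbps.
Total bitrate: 3.6 + 0.864 = 4.464 Mbps.
Stream data: 4.464 Mbps × 2580 s = 11517.1 Mb.
With 5% container overhead: ×1.05.
12,093 Mb ÷ 8 = 1,512 MB → 1.512 GB.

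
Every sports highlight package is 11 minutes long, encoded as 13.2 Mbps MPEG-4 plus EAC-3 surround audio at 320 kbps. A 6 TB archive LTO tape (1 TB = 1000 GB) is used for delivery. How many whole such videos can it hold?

5379

11 min = 660 s
Audio: 320 kbps = 0.320 Mbps.
Total bitrate: 13.520 Mbps.
Per item: 13.520 Mbps × 660 s = 8,923 Mb = 1,115 MB.
Capacity: 6 TB = 48,000,000 Mb; 5379.24 items → 5379 complete.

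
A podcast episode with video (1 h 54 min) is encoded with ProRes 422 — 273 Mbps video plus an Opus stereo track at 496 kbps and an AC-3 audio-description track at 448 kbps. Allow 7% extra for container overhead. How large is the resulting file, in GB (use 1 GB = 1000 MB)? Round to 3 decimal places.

250.618 GB

1 h 54 min = 114 min = 6840 s
Audio total: 496 + 448 = 944 kbps = 0.944 Mbps.
Total bitrate: 273 + 0.944 = 273.944 Mbps.
Stream data: 273.944 Mbps × 6840 s = 1873777.0 Mb.
With 7% container overhead: ×1.07.
2,004,941 Mb ÷ 8 = 250,618 MB → 250.6 GB.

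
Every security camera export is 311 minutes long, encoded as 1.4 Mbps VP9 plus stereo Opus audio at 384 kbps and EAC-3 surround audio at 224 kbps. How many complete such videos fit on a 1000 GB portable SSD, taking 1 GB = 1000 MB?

311 min = 18660 s
Audio total: 384 + 224 = 608 kbps = 0.608 Mbps.
Total bitrate: 2.008 Mbps.
Per item: 2.008 Mbps × 18660 s = 37,469 Mb = 4,684 MB.
Capacity: 1000 GB = 8,000,000 Mb; 213.51 items → 213 complete.

213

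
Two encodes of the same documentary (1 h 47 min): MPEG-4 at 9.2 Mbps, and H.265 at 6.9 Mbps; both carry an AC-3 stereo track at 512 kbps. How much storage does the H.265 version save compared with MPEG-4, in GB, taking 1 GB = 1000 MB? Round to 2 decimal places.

1.85 GB

1 h 47 min = 107 min = 6420 s
Audio: 512 kbps = 0.512 Mbps.
MPEG-4: 9.712 Mbps × 6420 s = 62351.0 Mb = 7.794 GB.
H.265: 7.412 Mbps × 6420 s = 47585.0 Mb = 5.948 GB.
Saving: 7.794 − 5.948 = 1.846 GB.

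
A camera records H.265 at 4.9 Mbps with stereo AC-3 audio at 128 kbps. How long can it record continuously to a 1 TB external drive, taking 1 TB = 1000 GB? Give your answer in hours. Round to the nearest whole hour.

Audio: 128 kbps = 0.128 Mbps.
Total bitrate: 4.9 + 0.128 = 5.028 Mbps.
Capacity: 1 TB = 8,000,000 Mb.
Recording time: 8,000,000 / 5.028 = 1,591,090 s ≈ 442 hours.

442 hours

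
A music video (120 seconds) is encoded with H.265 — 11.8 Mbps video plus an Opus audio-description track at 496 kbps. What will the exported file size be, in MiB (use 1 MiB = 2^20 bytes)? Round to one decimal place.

Audio: 496 kbps = 0.496 Mbps.
Total bitrate: 11.8 + 0.496 = 12.296 Mbps.
Stream data: 12.296 Mbps × 120 s = 1475.5 Mb.
1,476 Mb = 184,440,000 bytes ÷ 1,048,576 = 175.9 MiB.

175.9 MiB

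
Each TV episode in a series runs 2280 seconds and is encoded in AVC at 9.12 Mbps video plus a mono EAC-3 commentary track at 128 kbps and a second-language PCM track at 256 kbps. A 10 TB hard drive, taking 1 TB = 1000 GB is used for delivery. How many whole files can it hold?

Audio total: 128 + 256 = 384 kbps = 0.384 Mbps.
Total bitrate: 9.504 Mbps.
Per item: 9.504 Mbps × 2280 s = 21,669 Mb = 2,709 MB.
Capacity: 10 TB = 80,000,000 Mb; 3691.89 items → 3691 complete.

3691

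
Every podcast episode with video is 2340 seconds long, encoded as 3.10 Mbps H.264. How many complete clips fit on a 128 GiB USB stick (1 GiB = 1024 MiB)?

Per item: 3.100 Mbps × 2340 s = 7,254 Mb = 906.8 MB.
Capacity: 128 GiB = 1,099,512 Mb; 151.57 items → 151 complete.

151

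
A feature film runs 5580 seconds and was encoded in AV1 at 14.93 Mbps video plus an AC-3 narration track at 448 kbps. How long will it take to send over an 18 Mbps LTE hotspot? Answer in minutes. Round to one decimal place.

79.5 minutes

Audio: 448 kbps = 0.448 Mbps.
Total bitrate: 15.378 Mbps.
File: 15.378 Mbps × 5580 s = 85809.2 Mb.
At 18 Mbps: 85809.2 / 18 = 4767.2 s ≈ 79.5 minutes.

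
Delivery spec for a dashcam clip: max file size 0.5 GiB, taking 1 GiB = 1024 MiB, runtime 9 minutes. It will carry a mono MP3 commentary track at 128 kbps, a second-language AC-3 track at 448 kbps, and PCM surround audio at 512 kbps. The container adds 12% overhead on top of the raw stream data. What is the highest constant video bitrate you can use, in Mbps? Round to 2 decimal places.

Budget: 0.5 GiB = 4295.0 Mb.
Stream payload after overhead: 4295.0 / 1.12 = 3834.8 Mb.
9 min = 540 s
Total bitrate budget: 3834.8 Mb / 540 s = 7.101 Mbps.
Audio total: 128 + 448 + 512 = 1088 kbps = 1.088 Mbps.
Video: 7.101 − 1.088 = 6.013 Mbps.

6.01 Mbps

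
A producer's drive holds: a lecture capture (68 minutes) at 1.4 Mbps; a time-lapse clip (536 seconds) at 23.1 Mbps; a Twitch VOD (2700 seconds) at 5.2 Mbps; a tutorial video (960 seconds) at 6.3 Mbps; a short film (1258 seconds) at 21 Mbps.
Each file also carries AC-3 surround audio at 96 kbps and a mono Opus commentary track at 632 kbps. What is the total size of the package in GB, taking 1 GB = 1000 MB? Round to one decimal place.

8.9 GB

Audio total: 96 + 632 = 728 kbps = 0.728 Mbps.
lecture capture: 2.128 Mbps × 4080 s = 8682.2 Mb
time-lapse clip: 23.828 Mbps × 536 s = 12771.8 Mb
Twitch VOD: 5.928 Mbps × 2700 s = 16005.6 Mb
tutorial video: 7.028 Mbps × 960 s = 6746.9 Mb
short film: 21.728 Mbps × 1258 s = 27333.8 Mb
Total: 71540.4 Mb = 8942.5 MB.
= 8.943 GB.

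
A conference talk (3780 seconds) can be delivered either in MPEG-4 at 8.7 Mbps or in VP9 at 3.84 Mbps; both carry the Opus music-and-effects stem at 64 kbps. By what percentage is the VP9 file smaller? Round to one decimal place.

55.5%

Audio: 64 kbps = 0.064 Mbps.
MPEG-4: 8.764 Mbps × 3780 s = 33127.9 Mb = 4.141 GB.
VP9: 3.904 Mbps × 3780 s = 14757.1 Mb = 1.845 GB.
Reduction: (1 − 1.845/4.141) × 100 = 55.45%.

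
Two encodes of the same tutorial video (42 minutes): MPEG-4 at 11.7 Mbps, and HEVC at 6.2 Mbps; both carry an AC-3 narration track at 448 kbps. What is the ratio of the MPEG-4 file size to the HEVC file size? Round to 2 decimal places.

1.83

42 min = 2520 s
Audio: 448 kbps = 0.448 Mbps.
MPEG-4: 12.148 Mbps × 2520 s = 30613.0 Mb = 3.827 GB.
HEVC: 6.648 Mbps × 2520 s = 16753.0 Mb = 2.094 GB.
Ratio: 3.827 / 2.094 = 1.827.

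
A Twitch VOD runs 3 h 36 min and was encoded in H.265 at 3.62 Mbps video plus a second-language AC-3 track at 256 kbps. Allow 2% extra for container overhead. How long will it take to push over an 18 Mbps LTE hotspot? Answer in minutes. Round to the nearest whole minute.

47 minutes

3 h 36 min = 216 min = 12960 s
Audio: 256 kbps = 0.256 Mbps.
Total bitrate: 3.876 Mbps.
File: 3.876 Mbps × 12960 s = 50233.0 Mb.
With 2% container overhead: ×1.02. → 51237.6 Mb.
At 18 Mbps: 51237.6 / 18 = 2846.5 s ≈ 47.4 minutes.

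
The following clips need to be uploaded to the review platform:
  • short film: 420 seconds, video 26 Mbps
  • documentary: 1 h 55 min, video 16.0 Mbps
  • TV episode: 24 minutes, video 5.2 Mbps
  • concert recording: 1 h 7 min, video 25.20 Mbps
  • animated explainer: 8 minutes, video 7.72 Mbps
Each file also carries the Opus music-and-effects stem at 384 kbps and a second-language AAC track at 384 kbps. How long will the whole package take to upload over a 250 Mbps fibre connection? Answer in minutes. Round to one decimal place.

Audio total: 384 + 384 = 768 kbps = 0.768 Mbps.
short film: 26.768 Mbps × 420 s = 11242.6 Mb
documentary: 16.768 Mbps × 6900 s = 115699.2 Mb
TV episode: 5.968 Mbps × 1440 s = 8593.9 Mb
concert recording: 25.968 Mbps × 4020 s = 104391.4 Mb
animated explainer: 8.488 Mbps × 480 s = 4074.2 Mb
Total: 244001.3 Mb = 30500.2 MB.
At 250 Mbps: 244001.3 / 250 = 976 s ≈ 16.3 minutes.

16.3 minutes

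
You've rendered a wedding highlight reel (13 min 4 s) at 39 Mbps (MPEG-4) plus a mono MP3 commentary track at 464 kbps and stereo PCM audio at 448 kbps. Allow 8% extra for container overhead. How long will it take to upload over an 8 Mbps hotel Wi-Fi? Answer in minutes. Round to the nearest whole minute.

13 min 4 s = 784 s
Audio total: 464 + 448 = 912 kbps = 0.912 Mbps.
Total bitrate: 39.912 Mbps.
File: 39.912 Mbps × 784 s = 31291.0 Mb.
With 8% container overhead: ×1.08. → 33794.3 Mb.
At 8 Mbps: 33794.3 / 8 = 4224.3 s ≈ 70.4 minutes.

70 minutes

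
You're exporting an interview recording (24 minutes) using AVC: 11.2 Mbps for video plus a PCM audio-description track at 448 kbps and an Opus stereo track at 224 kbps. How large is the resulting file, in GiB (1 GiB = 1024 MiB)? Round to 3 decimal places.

1.990 GiB

24 min = 1440 s
Audio total: 448 + 224 = 672 kbps = 0.672 Mbps.
Total bitrate: 11.2 + 0.672 = 11.872 Mbps.
Stream data: 11.872 Mbps × 1440 s = 17095.7 Mb.
17,096 Mb = 2,136,960,000 bytes ÷ 1,073,741,824 = 1.990 GiB.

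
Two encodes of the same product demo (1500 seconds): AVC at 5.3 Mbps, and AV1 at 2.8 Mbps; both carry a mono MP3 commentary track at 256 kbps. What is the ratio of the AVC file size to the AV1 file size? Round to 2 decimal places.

1.82

Audio: 256 kbps = 0.256 Mbps.
AVC: 5.556 Mbps × 1500 s = 8334.0 Mb = 1.042 GB.
AV1: 3.056 Mbps × 1500 s = 4584.0 Mb = 0.573 GB.
Ratio: 1.042 / 0.573 = 1.818.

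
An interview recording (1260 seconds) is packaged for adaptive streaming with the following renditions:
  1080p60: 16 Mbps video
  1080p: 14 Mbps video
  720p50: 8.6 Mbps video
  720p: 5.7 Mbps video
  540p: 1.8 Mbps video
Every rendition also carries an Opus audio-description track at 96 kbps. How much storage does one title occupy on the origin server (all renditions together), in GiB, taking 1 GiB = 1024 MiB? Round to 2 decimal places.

Audio: 96 kbps = 0.096 Mbps.
Sum of rendition bitrates: (16+0.096) + (14+0.096) + (8.6+0.096) + (5.7+0.096) + (1.8+0.096) = 46.580 Mbps.
× 1260 s = 58,691 Mb = 7,336 MB = 6.833 GiB.

6.83 GiB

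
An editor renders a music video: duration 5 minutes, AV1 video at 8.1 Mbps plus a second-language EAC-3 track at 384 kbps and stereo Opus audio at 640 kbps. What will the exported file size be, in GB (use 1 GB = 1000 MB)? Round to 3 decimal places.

0.342 GB

5 min = 300 s
Audio total: 384 + 640 = 1024 kbps = 1.024 Mbps.
Total bitrate: 8.1 + 1.024 = 9.124 Mbps.
Stream data: 9.124 Mbps × 300 s = 2737.2 Mb.
2,737 Mb ÷ 8 = 342.1 MB → 0.3422 GB.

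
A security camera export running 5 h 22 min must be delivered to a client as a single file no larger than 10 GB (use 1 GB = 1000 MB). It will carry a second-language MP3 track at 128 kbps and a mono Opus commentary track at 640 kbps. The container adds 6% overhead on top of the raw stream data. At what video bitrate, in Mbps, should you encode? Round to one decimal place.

3.1 Mbps

Budget: 10 GB = 80000.0 Mb.
Stream payload after overhead: 80000.0 / 1.06 = 75471.7 Mb.
5 h 22 min = 322 min = 19320 s
Total bitrate budget: 75471.7 Mb / 19320 s = 3.906 Mbps.
Audio total: 128 + 640 = 768 kbps = 0.768 Mbps.
Video: 3.906 − 0.768 = 3.138 Mbps.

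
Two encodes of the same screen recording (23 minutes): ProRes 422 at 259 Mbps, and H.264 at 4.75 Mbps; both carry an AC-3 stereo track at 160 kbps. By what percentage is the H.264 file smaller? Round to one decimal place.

98.1%

23 min = 1380 s
Audio: 160 kbps = 0.160 Mbps.
ProRes 422: 259.160 Mbps × 1380 s = 357640.8 Mb = 44.705 GB.
H.264: 4.910 Mbps × 1380 s = 6775.8 Mb = 0.847 GB.
Reduction: (1 − 0.847/44.705) × 100 = 98.11%.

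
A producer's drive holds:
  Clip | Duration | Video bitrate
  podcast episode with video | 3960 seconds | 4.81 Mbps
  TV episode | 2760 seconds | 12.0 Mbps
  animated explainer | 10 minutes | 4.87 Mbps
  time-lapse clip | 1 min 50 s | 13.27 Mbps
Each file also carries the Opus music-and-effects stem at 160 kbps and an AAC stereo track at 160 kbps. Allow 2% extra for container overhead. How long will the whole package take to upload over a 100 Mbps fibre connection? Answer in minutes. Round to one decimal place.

10.0 minutes

Audio total: 160 + 160 = 320 kbps = 0.320 Mbps.
podcast episode with video: 5.130 Mbps × 3960 s × 1.02 = 20721.1 Mb
TV episode: 12.320 Mbps × 2760 s × 1.02 = 34683.3 Mb
animated explainer: 5.190 Mbps × 600 s × 1.02 = 3176.3 Mb
time-lapse clip: 13.590 Mbps × 110 s × 1.02 = 1524.8 Mb
Total: 60105.4 Mb = 7513.2 MB.
At 100 Mbps: 60105.4 / 100 = 601 s ≈ 10 minutes.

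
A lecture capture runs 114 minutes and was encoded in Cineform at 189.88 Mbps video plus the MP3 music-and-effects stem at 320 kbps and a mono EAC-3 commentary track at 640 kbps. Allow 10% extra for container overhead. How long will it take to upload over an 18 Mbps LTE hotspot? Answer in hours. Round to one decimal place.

22.2 hours

114 min = 6840 s
Audio total: 320 + 640 = 960 kbps = 0.960 Mbps.
Total bitrate: 190.840 Mbps.
File: 190.840 Mbps × 6840 s = 1305345.6 Mb.
With 10% container overhead: ×1.10. → 1435880.2 Mb.
At 18 Mbps: 1435880.2 / 18 = 79771.1 s ≈ 22.2 hours.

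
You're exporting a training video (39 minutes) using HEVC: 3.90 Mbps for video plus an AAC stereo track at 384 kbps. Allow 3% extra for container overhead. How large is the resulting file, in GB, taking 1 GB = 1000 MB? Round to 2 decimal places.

39 min = 2340 s
Audio: 384 kbps = 0.384 Mbps.
Total bitrate: 3.90 + 0.384 = 4.284 Mbps.
Stream data: 4.284 Mbps × 2340 s = 10024.6 Mb.
With 3% container overhead: ×1.03.
10,325 Mb ÷ 8 = 1,291 MB → 1.291 GB.

1.29 GB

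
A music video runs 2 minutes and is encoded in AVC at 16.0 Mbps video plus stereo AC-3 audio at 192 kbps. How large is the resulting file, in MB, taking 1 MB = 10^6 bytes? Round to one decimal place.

2 min = 120 s
Audio: 192 kbps = 0.192 Mbps.
Total bitrate: 16.0 + 0.192 = 16.192 Mbps.
Stream data: 16.192 Mbps × 120 s = 1943.0 Mb.
1,943 Mb ÷ 8 = 242.9 MB → 242.9 MB.

242.9 MB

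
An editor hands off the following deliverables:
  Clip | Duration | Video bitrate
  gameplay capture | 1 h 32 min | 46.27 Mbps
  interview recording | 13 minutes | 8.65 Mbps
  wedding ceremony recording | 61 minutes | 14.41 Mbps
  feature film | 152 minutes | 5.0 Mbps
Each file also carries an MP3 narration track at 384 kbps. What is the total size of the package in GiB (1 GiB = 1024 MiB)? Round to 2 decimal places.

42.82 GiB

Audio: 384 kbps = 0.384 Mbps.
gameplay capture: 46.654 Mbps × 5520 s = 257530.1 Mb
interview recording: 9.034 Mbps × 780 s = 7046.5 Mb
wedding ceremony recording: 14.794 Mbps × 3660 s = 54146.0 Mb
feature film: 5.384 Mbps × 9120 s = 49102.1 Mb
Total: 367824.7 Mb = 45978.1 MB.
= 42.82 GiB.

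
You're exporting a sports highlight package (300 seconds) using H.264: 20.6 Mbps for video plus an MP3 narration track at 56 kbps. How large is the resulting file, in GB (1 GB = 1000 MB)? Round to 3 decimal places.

Audio: 56 kbps = 0.056 Mbps.
Total bitrate: 20.6 + 0.056 = 20.656 Mbps.
Stream data: 20.656 Mbps × 300 s = 6196.8 Mb.
6,197 Mb ÷ 8 = 774.6 MB → 0.7746 GB.

0.775 GB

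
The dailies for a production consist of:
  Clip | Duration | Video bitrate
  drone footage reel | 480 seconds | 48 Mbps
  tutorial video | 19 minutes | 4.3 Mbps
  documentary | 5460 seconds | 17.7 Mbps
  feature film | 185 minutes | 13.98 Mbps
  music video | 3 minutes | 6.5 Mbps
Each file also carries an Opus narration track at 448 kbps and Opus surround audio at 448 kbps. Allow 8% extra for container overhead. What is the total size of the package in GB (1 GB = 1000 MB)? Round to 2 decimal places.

Audio total: 448 + 448 = 896 kbps = 0.896 Mbps.
drone footage reel: 48.896 Mbps × 480 s × 1.08 = 25347.7 Mb
tutorial video: 5.196 Mbps × 1140 s × 1.08 = 6397.3 Mb
documentary: 18.596 Mbps × 5460 s × 1.08 = 109656.9 Mb
feature film: 14.876 Mbps × 11100 s × 1.08 = 178333.5 Mb
music video: 7.396 Mbps × 180 s × 1.08 = 1437.8 Mb
Total: 321173.2 Mb = 40146.6 MB.
= 40.15 GB.

40.15 GB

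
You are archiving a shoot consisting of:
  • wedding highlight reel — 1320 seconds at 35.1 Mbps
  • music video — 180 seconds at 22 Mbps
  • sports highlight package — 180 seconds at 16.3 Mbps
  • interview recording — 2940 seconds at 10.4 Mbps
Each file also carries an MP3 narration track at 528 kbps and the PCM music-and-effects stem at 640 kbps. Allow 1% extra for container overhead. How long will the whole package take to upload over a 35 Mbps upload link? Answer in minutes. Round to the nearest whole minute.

Audio total: 528 + 640 = 1168 kbps = 1.168 Mbps.
wedding highlight reel: 36.268 Mbps × 1320 s × 1.01 = 48352.5 Mb
music video: 23.168 Mbps × 180 s × 1.01 = 4211.9 Mb
sports highlight package: 17.468 Mbps × 180 s × 1.01 = 3175.7 Mb
interview recording: 11.568 Mbps × 2940 s × 1.01 = 34350.0 Mb
Total: 90090.1 Mb = 11261.3 MB.
At 35 Mbps: 90090.1 / 35 = 2574 s ≈ 42.9 minutes.

43 minutes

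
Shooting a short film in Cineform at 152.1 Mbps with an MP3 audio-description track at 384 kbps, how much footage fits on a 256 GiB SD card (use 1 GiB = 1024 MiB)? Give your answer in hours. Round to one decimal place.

4.0 hours

Audio: 384 kbps = 0.384 Mbps.
Total bitrate: 152.1 + 0.384 = 152.484 Mbps.
Capacity: 256 GiB = 2,199,023 Mb.
Recording time: 2,199,023 / 152.484 = 14,421 s ≈ 4.01 hours.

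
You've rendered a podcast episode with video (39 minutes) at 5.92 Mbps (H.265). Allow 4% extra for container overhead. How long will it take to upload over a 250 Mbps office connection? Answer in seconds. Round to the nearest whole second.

39 min = 2340 s
File: 5.920 Mbps × 2340 s = 13852.8 Mb.
With 4% container overhead: ×1.04. → 14406.9 Mb.
At 250 Mbps: 14406.9 / 250 = 57.6 s ≈ 57.6 seconds.

58 seconds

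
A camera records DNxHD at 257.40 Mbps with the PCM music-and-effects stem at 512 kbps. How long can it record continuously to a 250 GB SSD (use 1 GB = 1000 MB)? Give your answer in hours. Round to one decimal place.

Audio: 512 kbps = 0.512 Mbps.
Total bitrate: 257.40 + 0.512 = 257.912 Mbps.
Capacity: 250 GB = 2,000,000 Mb.
Recording time: 2,000,000 / 257.912 = 7,755 s ≈ 2.15 hours.

2.2 hours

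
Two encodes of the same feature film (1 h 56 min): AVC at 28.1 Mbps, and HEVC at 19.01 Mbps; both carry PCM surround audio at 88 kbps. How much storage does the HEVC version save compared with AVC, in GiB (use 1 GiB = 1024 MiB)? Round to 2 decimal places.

7.37 GiB

1 h 56 min = 116 min = 6960 s
Audio: 88 kbps = 0.088 Mbps.
AVC: 28.188 Mbps × 6960 s = 196188.5 Mb = 22.839 GiB.
HEVC: 19.098 Mbps × 6960 s = 132922.1 Mb = 15.474 GiB.
Saving: 22.839 − 15.474 = 7.365 GiB.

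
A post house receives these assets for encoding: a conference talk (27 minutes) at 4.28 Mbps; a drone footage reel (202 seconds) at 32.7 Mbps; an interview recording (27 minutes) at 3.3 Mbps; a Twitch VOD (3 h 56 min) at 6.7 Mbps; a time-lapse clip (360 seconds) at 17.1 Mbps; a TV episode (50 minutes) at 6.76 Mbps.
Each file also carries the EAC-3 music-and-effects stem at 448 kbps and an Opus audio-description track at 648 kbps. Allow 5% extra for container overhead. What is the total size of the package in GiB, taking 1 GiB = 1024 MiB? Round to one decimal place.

19.9 GiB

Audio total: 448 + 648 = 1096 kbps = 1.096 Mbps.
conference talk: 5.376 Mbps × 1620 s × 1.05 = 9144.6 Mb
drone footage reel: 33.796 Mbps × 202 s × 1.05 = 7168.1 Mb
interview recording: 4.396 Mbps × 1620 s × 1.05 = 7477.6 Mb
Twitch VOD: 7.796 Mbps × 14160 s × 1.05 = 115910.9 Mb
time-lapse clip: 18.196 Mbps × 360 s × 1.05 = 6878.1 Mb
TV episode: 7.856 Mbps × 3000 s × 1.05 = 24746.4 Mb
Total: 171325.7 Mb = 21415.7 MB.
= 19.94 GiB.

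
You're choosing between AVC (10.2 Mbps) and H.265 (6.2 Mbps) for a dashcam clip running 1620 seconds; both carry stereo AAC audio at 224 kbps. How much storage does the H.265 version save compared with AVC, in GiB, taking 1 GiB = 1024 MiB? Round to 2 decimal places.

Audio: 224 kbps = 0.224 Mbps.
AVC: 10.424 Mbps × 1620 s = 16886.9 Mb = 1.966 GiB.
H.265: 6.424 Mbps × 1620 s = 10406.9 Mb = 1.212 GiB.
Saving: 1.966 − 1.212 = 0.754 GiB.

0.75 GiB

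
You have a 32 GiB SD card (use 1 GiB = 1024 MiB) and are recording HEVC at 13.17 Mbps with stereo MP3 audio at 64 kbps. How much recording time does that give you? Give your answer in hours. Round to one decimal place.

Audio: 64 kbps = 0.064 Mbps.
Total bitrate: 13.17 + 0.064 = 13.234 Mbps.
Capacity: 32 GiB = 274,878 Mb.
Recording time: 274,878 / 13.234 = 20,771 s ≈ 5.77 hours.

5.8 hours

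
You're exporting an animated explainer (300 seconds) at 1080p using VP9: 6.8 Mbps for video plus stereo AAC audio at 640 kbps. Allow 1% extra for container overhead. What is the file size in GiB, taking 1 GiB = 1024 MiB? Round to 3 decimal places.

Audio: 640 kbps = 0.640 Mbps.
Total bitrate: 6.8 + 0.640 = 7.440 Mbps.
Stream data: 7.440 Mbps × 300 s = 2232.0 Mb.
With 1% container overhead: ×1.01.
2,254 Mb = 281,790,000 bytes ÷ 1,073,741,824 = 0.2624 GiB.

0.262 GiB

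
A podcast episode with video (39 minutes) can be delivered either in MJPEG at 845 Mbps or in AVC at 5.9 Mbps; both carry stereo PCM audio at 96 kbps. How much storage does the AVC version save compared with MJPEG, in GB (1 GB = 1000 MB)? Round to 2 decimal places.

39 min = 2340 s
Audio: 96 kbps = 0.096 Mbps.
MJPEG: 845.096 Mbps × 2340 s = 1977524.6 Mb = 247.191 GB.
AVC: 5.996 Mbps × 2340 s = 14030.6 Mb = 1.754 GB.
Saving: 247.191 − 1.754 = 245.437 GB.

245.44 GB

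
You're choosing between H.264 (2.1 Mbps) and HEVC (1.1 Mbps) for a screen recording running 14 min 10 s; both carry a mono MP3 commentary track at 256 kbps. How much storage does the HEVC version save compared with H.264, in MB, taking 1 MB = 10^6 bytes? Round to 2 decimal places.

106.25 MB

14 min 10 s = 850 s
Audio: 256 kbps = 0.256 Mbps.
H.264: 2.356 Mbps × 850 s = 2002.6 Mb = 250.325 MB.
HEVC: 1.356 Mbps × 850 s = 1152.6 Mb = 144.075 MB.
Saving: 250.325 − 144.075 = 106.250 MB.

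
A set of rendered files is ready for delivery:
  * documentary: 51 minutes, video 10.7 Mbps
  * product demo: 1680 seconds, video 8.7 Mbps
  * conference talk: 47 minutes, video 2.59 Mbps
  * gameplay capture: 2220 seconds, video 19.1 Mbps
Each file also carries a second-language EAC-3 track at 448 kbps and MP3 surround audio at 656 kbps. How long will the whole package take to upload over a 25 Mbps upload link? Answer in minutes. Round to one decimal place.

71.9 minutes

Audio total: 448 + 656 = 1104 kbps = 1.104 Mbps.
documentary: 11.804 Mbps × 3060 s = 36120.2 Mb
product demo: 9.804 Mbps × 1680 s = 16470.7 Mb
conference talk: 3.694 Mbps × 2820 s = 10417.1 Mb
gameplay capture: 20.204 Mbps × 2220 s = 44852.9 Mb
Total: 107860.9 Mb = 13482.6 MB.
At 25 Mbps: 107860.9 / 25 = 4314 s ≈ 71.9 minutes.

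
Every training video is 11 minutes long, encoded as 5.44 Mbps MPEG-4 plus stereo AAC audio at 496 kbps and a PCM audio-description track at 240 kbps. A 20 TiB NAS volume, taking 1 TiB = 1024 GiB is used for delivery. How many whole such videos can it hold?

11 min = 660 s
Audio total: 496 + 240 = 736 kbps = 0.736 Mbps.
Total bitrate: 6.176 Mbps.
Per item: 6.176 Mbps × 660 s = 4,076 Mb = 509.5 MB.
Capacity: 20 TiB = 175,921,860 Mb; 43158.72 items → 43158 complete.

43158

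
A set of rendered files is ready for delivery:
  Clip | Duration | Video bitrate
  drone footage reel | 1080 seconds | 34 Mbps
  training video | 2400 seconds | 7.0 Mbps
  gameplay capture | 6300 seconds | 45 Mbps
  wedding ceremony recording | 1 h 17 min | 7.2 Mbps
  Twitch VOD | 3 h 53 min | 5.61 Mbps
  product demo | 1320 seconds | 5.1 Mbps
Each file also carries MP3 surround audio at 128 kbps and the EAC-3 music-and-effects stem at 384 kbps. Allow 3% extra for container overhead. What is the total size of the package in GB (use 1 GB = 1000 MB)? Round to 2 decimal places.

60.60 GB

Audio total: 128 + 384 = 512 kbps = 0.512 Mbps.
drone footage reel: 34.512 Mbps × 1080 s × 1.03 = 38391.1 Mb
training video: 7.512 Mbps × 2400 s × 1.03 = 18569.7 Mb
gameplay capture: 45.512 Mbps × 6300 s × 1.03 = 295327.4 Mb
wedding ceremony recording: 7.712 Mbps × 4620 s × 1.03 = 36698.3 Mb
Twitch VOD: 6.122 Mbps × 13980 s × 1.03 = 88153.1 Mb
product demo: 5.612 Mbps × 1320 s × 1.03 = 7630.1 Mb
Total: 484769.7 Mb = 60596.2 MB.
= 60.60 GB.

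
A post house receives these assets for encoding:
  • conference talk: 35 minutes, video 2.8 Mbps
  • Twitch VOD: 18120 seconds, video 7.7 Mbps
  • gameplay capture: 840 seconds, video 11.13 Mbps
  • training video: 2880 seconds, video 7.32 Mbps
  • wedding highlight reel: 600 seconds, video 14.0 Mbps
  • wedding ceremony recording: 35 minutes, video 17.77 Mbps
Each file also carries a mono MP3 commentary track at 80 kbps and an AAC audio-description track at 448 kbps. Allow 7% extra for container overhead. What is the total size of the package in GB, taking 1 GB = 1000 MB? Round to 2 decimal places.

31.51 GB

Audio total: 80 + 448 = 528 kbps = 0.528 Mbps.
conference talk: 3.328 Mbps × 2100 s × 1.07 = 7478.0 Mb
Twitch VOD: 8.228 Mbps × 18120 s × 1.07 = 159527.8 Mb
gameplay capture: 11.658 Mbps × 840 s × 1.07 = 10478.2 Mb
training video: 7.848 Mbps × 2880 s × 1.07 = 24184.4 Mb
wedding highlight reel: 14.528 Mbps × 600 s × 1.07 = 9327.0 Mb
wedding ceremony recording: 18.298 Mbps × 2100 s × 1.07 = 41115.6 Mb
Total: 252111.0 Mb = 31513.9 MB.
= 31.51 GB.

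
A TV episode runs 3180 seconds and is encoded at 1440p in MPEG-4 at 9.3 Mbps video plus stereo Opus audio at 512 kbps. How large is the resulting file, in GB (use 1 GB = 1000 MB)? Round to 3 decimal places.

Audio: 512 kbps = 0.512 Mbps.
Total bitrate: 9.3 + 0.512 = 9.812 Mbps.
Stream data: 9.812 Mbps × 3180 s = 31202.2 Mb.
31,202 Mb ÷ 8 = 3,900 MB → 3.900 GB.

3.900 GB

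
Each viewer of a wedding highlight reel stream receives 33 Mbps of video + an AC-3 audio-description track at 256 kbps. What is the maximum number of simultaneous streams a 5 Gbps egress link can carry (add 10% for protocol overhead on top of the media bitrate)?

136

Audio: 256 kbps = 0.256 Mbps.
Per-viewer media rate: 33.256 Mbps.
On the wire with 10% overhead: 36.582 Mbps.
5 Gbps = 5,000 Mbps; 5,000 / 36.582 = 136.68 → 136 viewers.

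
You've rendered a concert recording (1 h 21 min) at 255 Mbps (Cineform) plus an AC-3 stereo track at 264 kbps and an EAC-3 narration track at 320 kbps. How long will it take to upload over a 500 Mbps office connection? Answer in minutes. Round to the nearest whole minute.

41 minutes

1 h 21 min = 81 min = 4860 s
Audio total: 264 + 320 = 584 kbps = 0.584 Mbps.
Total bitrate: 255.584 Mbps.
File: 255.584 Mbps × 4860 s = 1242138.2 Mb.
At 500 Mbps: 1242138.2 / 500 = 2484.3 s ≈ 41.4 minutes.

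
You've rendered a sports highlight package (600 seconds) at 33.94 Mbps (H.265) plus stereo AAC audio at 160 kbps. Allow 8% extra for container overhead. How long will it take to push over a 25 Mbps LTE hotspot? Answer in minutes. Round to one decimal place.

14.7 minutes

Audio: 160 kbps = 0.160 Mbps.
Total bitrate: 34.100 Mbps.
File: 34.100 Mbps × 600 s = 20460.0 Mb.
With 8% container overhead: ×1.08. → 22096.8 Mb.
At 25 Mbps: 22096.8 / 25 = 883.9 s ≈ 14.7 minutes.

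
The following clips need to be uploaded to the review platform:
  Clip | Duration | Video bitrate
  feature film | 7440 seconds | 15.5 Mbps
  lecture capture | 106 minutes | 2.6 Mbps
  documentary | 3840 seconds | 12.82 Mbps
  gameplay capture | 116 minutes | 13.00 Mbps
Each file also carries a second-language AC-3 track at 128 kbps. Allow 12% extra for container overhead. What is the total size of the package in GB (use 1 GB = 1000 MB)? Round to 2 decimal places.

38.46 GB

Audio: 128 kbps = 0.128 Mbps.
feature film: 15.628 Mbps × 7440 s × 1.12 = 130225.0 Mb
lecture capture: 2.728 Mbps × 6360 s × 1.12 = 19432.1 Mb
documentary: 12.948 Mbps × 3840 s × 1.12 = 55686.8 Mb
gameplay capture: 13.128 Mbps × 6960 s × 1.12 = 102335.4 Mb
Total: 307679.2 Mb = 38459.9 MB.
= 38.46 GB.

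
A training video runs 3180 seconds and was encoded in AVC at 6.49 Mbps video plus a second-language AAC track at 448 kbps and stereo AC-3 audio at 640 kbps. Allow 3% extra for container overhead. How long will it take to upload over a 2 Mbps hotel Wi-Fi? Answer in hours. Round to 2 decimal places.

Audio total: 448 + 640 = 1088 kbps = 1.088 Mbps.
Total bitrate: 7.578 Mbps.
File: 7.578 Mbps × 3180 s = 24098.0 Mb.
With 3% container overhead: ×1.03. → 24821.0 Mb.
At 2 Mbps: 24821.0 / 2 = 12410.5 s ≈ 3.45 hours.

3.45 hours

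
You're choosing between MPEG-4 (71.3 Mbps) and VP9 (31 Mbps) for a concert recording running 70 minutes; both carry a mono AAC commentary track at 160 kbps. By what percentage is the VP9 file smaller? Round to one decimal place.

56.4%

70 min = 4200 s
Audio: 160 kbps = 0.160 Mbps.
MPEG-4: 71.460 Mbps × 4200 s = 300132.0 Mb = 37.517 GB.
VP9: 31.160 Mbps × 4200 s = 130872.0 Mb = 16.359 GB.
Reduction: (1 − 16.359/37.517) × 100 = 56.40%.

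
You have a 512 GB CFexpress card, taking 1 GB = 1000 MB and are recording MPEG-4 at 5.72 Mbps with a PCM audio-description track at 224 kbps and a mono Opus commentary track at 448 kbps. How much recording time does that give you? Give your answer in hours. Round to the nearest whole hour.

Audio total: 224 + 448 = 672 kbps = 0.672 Mbps.
Total bitrate: 5.72 + 0.672 = 6.392 Mbps.
Capacity: 512 GB = 4,096,000 Mb.
Recording time: 4,096,000 / 6.392 = 640,801 s ≈ 178 hours.

178 hours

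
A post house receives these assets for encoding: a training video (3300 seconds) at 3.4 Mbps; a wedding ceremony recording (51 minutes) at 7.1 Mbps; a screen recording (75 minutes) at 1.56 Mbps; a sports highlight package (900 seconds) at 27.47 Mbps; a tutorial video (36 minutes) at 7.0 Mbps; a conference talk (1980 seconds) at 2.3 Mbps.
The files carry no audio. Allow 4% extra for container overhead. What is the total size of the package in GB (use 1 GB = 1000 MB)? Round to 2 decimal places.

training video: 3.400 Mbps × 3300 s × 1.04 = 11668.8 Mb
wedding ceremony recording: 7.100 Mbps × 3060 s × 1.04 = 22595.0 Mb
screen recording: 1.560 Mbps × 4500 s × 1.04 = 7300.8 Mb
sports highlight package: 27.470 Mbps × 900 s × 1.04 = 25711.9 Mb
tutorial video: 7.000 Mbps × 2160 s × 1.04 = 15724.8 Mb
conference talk: 2.300 Mbps × 1980 s × 1.04 = 4736.2 Mb
Total: 87737.5 Mb = 10967.2 MB.
= 10.97 GB.

10.97 GB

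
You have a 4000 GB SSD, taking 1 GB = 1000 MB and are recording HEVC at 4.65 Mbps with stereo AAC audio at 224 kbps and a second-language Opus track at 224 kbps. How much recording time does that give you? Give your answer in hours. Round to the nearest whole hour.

Audio total: 224 + 224 = 448 kbps = 0.448 Mbps.
Total bitrate: 4.65 + 0.448 = 5.098 Mbps.
Capacity: 4000 GB = 32,000,000 Mb.
Recording time: 32,000,000 / 5.098 = 6,276,971 s ≈ 1,744 hours.

1744 hours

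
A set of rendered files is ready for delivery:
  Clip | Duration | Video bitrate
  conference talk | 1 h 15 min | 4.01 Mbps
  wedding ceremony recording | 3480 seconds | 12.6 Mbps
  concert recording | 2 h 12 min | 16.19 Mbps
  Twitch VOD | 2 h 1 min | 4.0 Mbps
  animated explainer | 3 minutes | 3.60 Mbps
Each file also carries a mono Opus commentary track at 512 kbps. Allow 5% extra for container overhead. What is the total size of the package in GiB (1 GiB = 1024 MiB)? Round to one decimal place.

Audio: 512 kbps = 0.512 Mbps.
conference talk: 4.522 Mbps × 4500 s × 1.05 = 21366.5 Mb
wedding ceremony recording: 13.112 Mbps × 3480 s × 1.05 = 47911.2 Mb
concert recording: 16.702 Mbps × 7920 s × 1.05 = 138893.8 Mb
Twitch VOD: 4.512 Mbps × 7260 s × 1.05 = 34395.0 Mb
animated explainer: 4.112 Mbps × 180 s × 1.05 = 777.2 Mb
Total: 243343.7 Mb = 30418.0 MB.
= 28.33 GiB.

28.3 GiB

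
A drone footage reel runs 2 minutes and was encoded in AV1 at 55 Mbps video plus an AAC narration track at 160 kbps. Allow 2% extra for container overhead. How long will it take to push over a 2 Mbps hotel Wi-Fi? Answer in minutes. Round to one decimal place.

2 min = 120 s
Audio: 160 kbps = 0.160 Mbps.
Total bitrate: 55.160 Mbps.
File: 55.160 Mbps × 120 s = 6619.2 Mb.
With 2% container overhead: ×1.02. → 6751.6 Mb.
At 2 Mbps: 6751.6 / 2 = 3375.8 s ≈ 56.3 minutes.

56.3 minutes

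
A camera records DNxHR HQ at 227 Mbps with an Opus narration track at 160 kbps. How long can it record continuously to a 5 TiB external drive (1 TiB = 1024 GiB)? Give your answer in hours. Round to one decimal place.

Audio: 160 kbps = 0.160 Mbps.
Total bitrate: 227 + 0.160 = 227.160 Mbps.
Capacity: 5 TiB = 43,980,465 Mb.
Recording time: 43,980,465 / 227.160 = 193,610 s ≈ 53.8 hours.

53.8 hours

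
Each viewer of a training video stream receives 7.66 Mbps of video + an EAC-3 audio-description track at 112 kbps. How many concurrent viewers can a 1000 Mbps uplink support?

128

Audio: 112 kbps = 0.112 Mbps.
Per-viewer media rate: 7.772 Mbps.
1000 Mbps = 1,000 Mbps; 1,000 / 7.772 = 128.67 → 128 viewers.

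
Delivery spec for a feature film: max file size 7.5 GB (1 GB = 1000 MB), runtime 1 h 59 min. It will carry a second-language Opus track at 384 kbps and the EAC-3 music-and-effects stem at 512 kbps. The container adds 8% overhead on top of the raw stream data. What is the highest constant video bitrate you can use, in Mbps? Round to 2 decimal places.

6.88 Mbps

Budget: 7.5 GB = 60000.0 Mb.
Stream payload after overhead: 60000.0 / 1.08 = 55555.6 Mb.
1 h 59 min = 119 min = 7140 s
Total bitrate budget: 55555.6 Mb / 7140 s = 7.781 Mbps.
Audio total: 384 + 512 = 896 kbps = 0.896 Mbps.
Video: 7.781 − 0.896 = 6.885 Mbps.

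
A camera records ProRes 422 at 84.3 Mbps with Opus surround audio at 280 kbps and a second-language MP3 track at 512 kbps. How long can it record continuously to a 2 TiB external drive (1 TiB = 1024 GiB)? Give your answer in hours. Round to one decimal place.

Audio total: 280 + 512 = 792 kbps = 0.792 Mbps.
Total bitrate: 84.3 + 0.792 = 85.092 Mbps.
Capacity: 2 TiB = 17,592,186 Mb.
Recording time: 17,592,186 / 85.092 = 206,743 s ≈ 57.4 hours.

57.4 hours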